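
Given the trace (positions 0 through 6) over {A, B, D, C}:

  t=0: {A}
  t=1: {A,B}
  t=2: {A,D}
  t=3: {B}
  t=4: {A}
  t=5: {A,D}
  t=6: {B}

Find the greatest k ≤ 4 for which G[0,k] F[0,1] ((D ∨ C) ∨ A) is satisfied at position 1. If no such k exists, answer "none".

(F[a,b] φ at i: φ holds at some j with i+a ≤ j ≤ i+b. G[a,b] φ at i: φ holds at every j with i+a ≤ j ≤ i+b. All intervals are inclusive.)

4

F[0,1] ((D ∨ C) ∨ A) must hold from j=1 onward; find where it first fails.
  j=1: holds
  j=2: holds
  j=3: holds
  j=4: holds
  j=5: holds
Holds through j=5; largest k = 4.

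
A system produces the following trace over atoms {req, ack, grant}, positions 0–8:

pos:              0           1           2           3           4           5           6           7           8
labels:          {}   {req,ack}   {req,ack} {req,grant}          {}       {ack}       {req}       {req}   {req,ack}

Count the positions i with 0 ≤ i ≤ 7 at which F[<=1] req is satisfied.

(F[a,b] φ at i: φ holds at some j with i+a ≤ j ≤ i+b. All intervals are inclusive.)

7

Evaluate at each i in [0,7]:
  i=0: ✓ (witness j=1)
  i=1: ✓ (witness j=1)
  i=2: ✓ (witness j=2)
  i=3: ✓ (witness j=3)
  i=4: ✗ (none in [4,5])
  i=5: ✓ (witness j=6)
  i=6: ✓ (witness j=6)
  i=7: ✓ (witness j=7)
Positions where it holds: {0, 1, 2, 3, 5, 6, 7} → 7.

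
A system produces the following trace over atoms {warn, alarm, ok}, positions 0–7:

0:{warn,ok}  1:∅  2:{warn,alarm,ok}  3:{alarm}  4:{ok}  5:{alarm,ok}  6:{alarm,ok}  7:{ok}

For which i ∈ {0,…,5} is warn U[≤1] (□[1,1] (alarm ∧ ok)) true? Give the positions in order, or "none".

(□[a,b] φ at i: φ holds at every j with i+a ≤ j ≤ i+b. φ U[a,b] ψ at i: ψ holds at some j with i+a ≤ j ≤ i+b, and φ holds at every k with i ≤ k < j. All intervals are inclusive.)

0, 1, 4, 5

Evaluate at each i in [0,5]:
  i=0: ✓ (rhs at j=1; lhs holds on [0,0])
  i=1: ✓ (rhs at j=1)
  i=2: ✗ (no rhs in [2,3])
  i=3: ✗ (lhs fails at k=3 before rhs at j=4)
  i=4: ✓ (rhs at j=4)
  i=5: ✓ (rhs at j=5)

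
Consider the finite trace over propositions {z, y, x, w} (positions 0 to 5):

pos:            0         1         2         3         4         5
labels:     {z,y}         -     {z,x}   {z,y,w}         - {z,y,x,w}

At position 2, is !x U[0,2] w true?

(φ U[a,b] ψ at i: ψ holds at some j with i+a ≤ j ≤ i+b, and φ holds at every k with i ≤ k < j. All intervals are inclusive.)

Need some j in [2,4] with w, and !x at every k in [2,j-1].
  j=2: w false.
  j=3: w holds, but !x fails at k=2 → not this j.
  j=4: w false.
No j in the window works → until fails.

Does not hold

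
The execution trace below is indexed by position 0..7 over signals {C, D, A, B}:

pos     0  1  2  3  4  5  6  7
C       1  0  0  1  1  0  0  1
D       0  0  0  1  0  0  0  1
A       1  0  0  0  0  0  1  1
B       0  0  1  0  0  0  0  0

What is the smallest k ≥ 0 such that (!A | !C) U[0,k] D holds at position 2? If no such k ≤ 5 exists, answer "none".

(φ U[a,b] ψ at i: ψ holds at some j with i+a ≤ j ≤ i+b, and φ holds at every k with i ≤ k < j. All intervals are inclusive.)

Need earliest j ≥ 2 with D, and (!A | !C) at every k in [2,j-1].
  j=2: rhs fails.
  j=3: rhs holds; lhs holds on [2,2]. k = 1.

1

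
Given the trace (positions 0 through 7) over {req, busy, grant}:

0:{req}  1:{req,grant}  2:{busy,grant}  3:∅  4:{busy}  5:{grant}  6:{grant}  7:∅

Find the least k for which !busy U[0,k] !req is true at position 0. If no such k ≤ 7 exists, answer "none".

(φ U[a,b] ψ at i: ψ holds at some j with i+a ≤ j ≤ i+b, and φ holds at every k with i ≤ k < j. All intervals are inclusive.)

Need earliest j ≥ 0 with !req, and !busy at every k in [0,j-1].
  j=0: rhs fails.
  j=1: rhs fails.
  j=2: rhs holds; lhs holds on [0,1]. k = 2.

2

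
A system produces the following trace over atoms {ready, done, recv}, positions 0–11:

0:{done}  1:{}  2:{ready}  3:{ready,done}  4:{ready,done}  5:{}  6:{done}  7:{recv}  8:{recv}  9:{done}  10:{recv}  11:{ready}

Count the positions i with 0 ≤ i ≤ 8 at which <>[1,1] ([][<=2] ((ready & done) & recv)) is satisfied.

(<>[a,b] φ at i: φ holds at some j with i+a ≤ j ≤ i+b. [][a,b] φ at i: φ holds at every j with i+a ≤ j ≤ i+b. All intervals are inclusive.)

Evaluate at each i in [0,8]:
  i=0: ✗ (none in [1,1])
  i=1: ✗ (none in [2,2])
  i=2: ✗ (none in [3,3])
  i=3: ✗ (none in [4,4])
  i=4: ✗ (none in [5,5])
  i=5: ✗ (none in [6,6])
  i=6: ✗ (none in [7,7])
  i=7: ✗ (none in [8,8])
  i=8: ✗ (none in [9,9])
Positions where it holds: {} → 0.

0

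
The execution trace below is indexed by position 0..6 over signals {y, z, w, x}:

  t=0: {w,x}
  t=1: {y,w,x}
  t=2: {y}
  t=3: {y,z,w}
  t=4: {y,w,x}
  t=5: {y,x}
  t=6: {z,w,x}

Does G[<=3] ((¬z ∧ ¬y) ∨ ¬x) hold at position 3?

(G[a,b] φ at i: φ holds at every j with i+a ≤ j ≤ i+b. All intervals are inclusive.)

Check ((¬z ∧ ¬y) ∨ ¬x) at every j in [3,6]:
  j=3: true
  j=4: false
  j=5: false
  j=6: false
Fails at j=4 → formula fails.

Does not hold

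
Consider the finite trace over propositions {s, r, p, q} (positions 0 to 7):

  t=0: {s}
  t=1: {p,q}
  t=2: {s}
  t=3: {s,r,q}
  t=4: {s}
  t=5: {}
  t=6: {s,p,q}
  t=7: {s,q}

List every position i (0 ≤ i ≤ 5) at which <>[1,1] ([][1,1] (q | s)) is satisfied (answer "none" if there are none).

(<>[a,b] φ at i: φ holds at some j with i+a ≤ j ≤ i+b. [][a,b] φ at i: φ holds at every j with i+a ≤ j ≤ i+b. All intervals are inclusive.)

Evaluate at each i in [0,5]:
  i=0: ✓ (witness j=1)
  i=1: ✓ (witness j=2)
  i=2: ✓ (witness j=3)
  i=3: ✗ (none in [4,4])
  i=4: ✓ (witness j=5)
  i=5: ✓ (witness j=6)

0, 1, 2, 4, 5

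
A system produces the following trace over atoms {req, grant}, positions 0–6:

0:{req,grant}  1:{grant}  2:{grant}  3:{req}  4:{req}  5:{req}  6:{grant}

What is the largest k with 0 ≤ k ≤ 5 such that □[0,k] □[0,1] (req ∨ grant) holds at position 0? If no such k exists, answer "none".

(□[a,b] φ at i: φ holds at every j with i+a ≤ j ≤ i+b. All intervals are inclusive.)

5

□[0,1] (req ∨ grant) must hold from j=0 onward; find where it first fails.
  j=0: holds
  j=1: holds
  j=2: holds
  j=3: holds
  j=4: holds
  j=5: holds
Holds through j=5; largest k = 5.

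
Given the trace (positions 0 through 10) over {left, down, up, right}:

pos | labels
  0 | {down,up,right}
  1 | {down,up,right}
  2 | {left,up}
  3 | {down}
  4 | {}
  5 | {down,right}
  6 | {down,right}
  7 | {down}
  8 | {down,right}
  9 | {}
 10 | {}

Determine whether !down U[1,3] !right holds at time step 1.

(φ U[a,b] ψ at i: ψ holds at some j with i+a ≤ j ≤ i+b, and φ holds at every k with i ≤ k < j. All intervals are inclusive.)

No

Need some j in [2,4] with !right, and !down at every k in [1,j-1].
  j=2: !right holds, but !down fails at k=1 → not this j.
  j=3: !right holds, but !down fails at k=1 → not this j.
  j=4: !right holds, but !down fails at k=1 → not this j.
No j in the window works → until fails.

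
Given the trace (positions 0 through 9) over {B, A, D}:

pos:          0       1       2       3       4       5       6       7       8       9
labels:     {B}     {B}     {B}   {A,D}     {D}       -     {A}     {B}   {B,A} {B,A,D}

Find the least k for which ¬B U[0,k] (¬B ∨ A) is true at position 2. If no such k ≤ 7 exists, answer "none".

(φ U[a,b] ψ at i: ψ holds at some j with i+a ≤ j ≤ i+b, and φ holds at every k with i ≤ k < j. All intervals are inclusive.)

none

Need earliest j ≥ 2 with (¬B ∨ A), and ¬B at every k in [2,j-1].
  j=2: rhs fails.
  j=3: rhs holds but lhs fails at k=2.
  j=4: rhs holds but lhs fails at k=2.
  j=5: rhs holds but lhs fails at k=2.
  j=6: rhs holds but lhs fails at k=2.
  j=7: rhs fails.
  j=8: rhs holds but lhs fails at k=2.
  j=9: rhs holds but lhs fails at k=2.
No witness within the range → none.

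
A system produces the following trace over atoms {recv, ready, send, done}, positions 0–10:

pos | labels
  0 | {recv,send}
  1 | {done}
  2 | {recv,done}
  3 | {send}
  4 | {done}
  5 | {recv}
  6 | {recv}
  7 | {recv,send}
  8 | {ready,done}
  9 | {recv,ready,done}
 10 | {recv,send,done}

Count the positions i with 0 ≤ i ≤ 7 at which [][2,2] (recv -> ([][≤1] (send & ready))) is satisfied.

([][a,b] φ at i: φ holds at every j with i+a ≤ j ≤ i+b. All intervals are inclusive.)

Evaluate at each i in [0,7]:
  i=0: ✗ (fails at j=2)
  i=1: ✓ (all of [3,3])
  i=2: ✓ (all of [4,4])
  i=3: ✗ (fails at j=5)
  i=4: ✗ (fails at j=6)
  i=5: ✗ (fails at j=7)
  i=6: ✓ (all of [8,8])
  i=7: ✗ (fails at j=9)
Positions where it holds: {1, 2, 6} → 3.

3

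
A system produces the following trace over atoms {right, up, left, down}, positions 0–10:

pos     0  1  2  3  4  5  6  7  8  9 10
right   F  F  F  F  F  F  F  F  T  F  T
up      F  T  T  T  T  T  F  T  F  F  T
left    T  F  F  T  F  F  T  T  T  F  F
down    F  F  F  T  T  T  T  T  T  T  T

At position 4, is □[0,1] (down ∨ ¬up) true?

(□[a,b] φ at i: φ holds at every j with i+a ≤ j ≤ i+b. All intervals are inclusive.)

True

Check (down ∨ ¬up) at every j in [4,5]:
  j=4: true
  j=5: true
All positions satisfy it → formula holds.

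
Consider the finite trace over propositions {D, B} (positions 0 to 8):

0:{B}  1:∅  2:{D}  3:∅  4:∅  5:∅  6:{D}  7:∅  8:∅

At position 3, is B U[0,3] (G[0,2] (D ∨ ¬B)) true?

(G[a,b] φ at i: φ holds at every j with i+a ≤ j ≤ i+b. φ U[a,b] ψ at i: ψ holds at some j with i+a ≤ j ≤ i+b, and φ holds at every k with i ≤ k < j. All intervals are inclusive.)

Holds

Need some j in [3,6] with G[0,2] (D ∨ ¬B), and B at every k in [3,j-1].
  j=3: G[0,2] (D ∨ ¬B) holds; no prefix to check → satisfied.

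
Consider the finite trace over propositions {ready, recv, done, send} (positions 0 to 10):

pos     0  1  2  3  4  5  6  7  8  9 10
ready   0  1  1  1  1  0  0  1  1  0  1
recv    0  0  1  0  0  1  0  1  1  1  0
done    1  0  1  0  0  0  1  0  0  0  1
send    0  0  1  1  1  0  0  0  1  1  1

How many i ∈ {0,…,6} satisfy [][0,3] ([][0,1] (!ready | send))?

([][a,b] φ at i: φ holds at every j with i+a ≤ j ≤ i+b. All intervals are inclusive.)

Evaluate at each i in [0,6]:
  i=0: ✗ (fails at j=0)
  i=1: ✗ (fails at j=1)
  i=2: ✓ (all of [2,5])
  i=3: ✗ (fails at j=6)
  i=4: ✗ (fails at j=6)
  i=5: ✗ (fails at j=6)
  i=6: ✗ (fails at j=6)
Positions where it holds: {2} → 1.

1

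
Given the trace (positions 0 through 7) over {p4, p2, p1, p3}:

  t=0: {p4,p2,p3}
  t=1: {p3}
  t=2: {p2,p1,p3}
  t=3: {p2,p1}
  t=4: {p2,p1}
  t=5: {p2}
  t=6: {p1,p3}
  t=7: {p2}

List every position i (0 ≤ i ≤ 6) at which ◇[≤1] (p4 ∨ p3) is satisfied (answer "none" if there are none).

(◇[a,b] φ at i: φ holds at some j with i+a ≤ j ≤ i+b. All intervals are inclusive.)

0, 1, 2, 5, 6

Evaluate at each i in [0,6]:
  i=0: ✓ (witness j=0)
  i=1: ✓ (witness j=1)
  i=2: ✓ (witness j=2)
  i=3: ✗ (none in [3,4])
  i=4: ✗ (none in [4,5])
  i=5: ✓ (witness j=6)
  i=6: ✓ (witness j=6)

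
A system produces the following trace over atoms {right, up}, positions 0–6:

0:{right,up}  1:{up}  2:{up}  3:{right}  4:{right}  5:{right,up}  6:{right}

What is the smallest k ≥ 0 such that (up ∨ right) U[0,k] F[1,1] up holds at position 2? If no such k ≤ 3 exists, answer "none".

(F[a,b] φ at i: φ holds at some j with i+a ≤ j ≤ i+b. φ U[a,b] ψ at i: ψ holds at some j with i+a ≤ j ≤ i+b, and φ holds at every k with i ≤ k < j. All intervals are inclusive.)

Need earliest j ≥ 2 with F[1,1] up, and (up ∨ right) at every k in [2,j-1].
  j=2: rhs fails.
  j=3: rhs fails.
  j=4: rhs holds; lhs holds on [2,3]. k = 2.

2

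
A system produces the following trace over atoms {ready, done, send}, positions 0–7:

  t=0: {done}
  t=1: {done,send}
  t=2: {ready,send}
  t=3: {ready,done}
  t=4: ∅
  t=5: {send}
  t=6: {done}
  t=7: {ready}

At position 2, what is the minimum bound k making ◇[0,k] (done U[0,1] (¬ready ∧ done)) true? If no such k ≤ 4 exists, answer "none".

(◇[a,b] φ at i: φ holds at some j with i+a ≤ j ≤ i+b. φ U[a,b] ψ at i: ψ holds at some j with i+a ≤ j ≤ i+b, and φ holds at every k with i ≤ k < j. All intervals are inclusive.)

4

Scan j = 2,3,… for (done U[0,1] (¬ready ∧ done)):
  j=2: fails
  j=3: fails
  j=4: fails
  j=5: fails
  j=6: holds
First hit at j=6, so smallest k = 6-2 = 4.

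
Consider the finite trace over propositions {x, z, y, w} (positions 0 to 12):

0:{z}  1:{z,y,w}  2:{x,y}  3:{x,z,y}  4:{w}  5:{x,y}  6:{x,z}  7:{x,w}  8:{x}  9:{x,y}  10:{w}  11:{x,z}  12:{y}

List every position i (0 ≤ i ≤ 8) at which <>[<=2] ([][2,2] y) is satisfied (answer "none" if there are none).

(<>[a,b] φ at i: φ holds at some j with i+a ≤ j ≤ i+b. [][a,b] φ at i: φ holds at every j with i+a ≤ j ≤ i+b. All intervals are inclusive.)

0, 1, 2, 3, 5, 6, 7, 8

Evaluate at each i in [0,8]:
  i=0: ✓ (witness j=0)
  i=1: ✓ (witness j=1)
  i=2: ✓ (witness j=3)
  i=3: ✓ (witness j=3)
  i=4: ✗ (none in [4,6])
  i=5: ✓ (witness j=7)
  i=6: ✓ (witness j=7)
  i=7: ✓ (witness j=7)
  i=8: ✓ (witness j=10)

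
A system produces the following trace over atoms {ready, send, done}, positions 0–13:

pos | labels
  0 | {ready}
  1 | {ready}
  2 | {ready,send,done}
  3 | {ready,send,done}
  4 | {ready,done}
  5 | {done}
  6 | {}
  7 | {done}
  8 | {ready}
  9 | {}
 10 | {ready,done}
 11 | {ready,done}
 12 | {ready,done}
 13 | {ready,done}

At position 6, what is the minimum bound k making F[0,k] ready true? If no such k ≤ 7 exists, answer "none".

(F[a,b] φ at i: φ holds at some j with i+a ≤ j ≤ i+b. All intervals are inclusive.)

2

Scan j = 6,7,… for ready:
  j=6: fails
  j=7: fails
  j=8: holds
First hit at j=8, so smallest k = 8-6 = 2.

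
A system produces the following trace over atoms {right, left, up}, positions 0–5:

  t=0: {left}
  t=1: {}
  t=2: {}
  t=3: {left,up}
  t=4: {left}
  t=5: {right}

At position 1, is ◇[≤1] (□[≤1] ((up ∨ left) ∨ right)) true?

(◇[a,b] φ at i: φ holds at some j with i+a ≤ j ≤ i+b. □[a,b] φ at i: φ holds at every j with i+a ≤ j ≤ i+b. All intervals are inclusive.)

Does not hold

Check □[≤1] ((up ∨ left) ∨ right) at each j in [1,2]:
  j=1: fails at 1
  j=2: fails at 2
No position in the window satisfies it → formula fails.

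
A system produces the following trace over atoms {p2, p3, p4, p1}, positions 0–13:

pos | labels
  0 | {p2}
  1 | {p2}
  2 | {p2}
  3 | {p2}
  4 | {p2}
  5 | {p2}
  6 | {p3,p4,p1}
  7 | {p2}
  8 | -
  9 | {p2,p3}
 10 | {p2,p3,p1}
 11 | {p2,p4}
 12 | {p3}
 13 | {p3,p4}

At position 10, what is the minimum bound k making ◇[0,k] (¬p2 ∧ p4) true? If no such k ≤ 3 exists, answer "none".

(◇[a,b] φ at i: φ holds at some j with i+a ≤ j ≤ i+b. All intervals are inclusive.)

3

Scan j = 10,11,… for (¬p2 ∧ p4):
  j=10: fails
  j=11: fails
  j=12: fails
  j=13: holds
First hit at j=13, so smallest k = 13-10 = 3.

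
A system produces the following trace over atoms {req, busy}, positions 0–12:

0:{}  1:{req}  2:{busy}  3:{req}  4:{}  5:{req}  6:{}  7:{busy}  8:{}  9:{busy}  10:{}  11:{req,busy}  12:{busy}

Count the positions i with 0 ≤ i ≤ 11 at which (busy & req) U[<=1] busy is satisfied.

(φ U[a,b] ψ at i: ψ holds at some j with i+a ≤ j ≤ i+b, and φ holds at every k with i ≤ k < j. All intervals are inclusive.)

Evaluate at each i in [0,11]:
  i=0: ✗ (no rhs in [0,1])
  i=1: ✗ (lhs fails at k=1 before rhs at j=2)
  i=2: ✓ (rhs at j=2)
  i=3: ✗ (no rhs in [3,4])
  i=4: ✗ (no rhs in [4,5])
  i=5: ✗ (no rhs in [5,6])
  i=6: ✗ (lhs fails at k=6 before rhs at j=7)
  i=7: ✓ (rhs at j=7)
  i=8: ✗ (lhs fails at k=8 before rhs at j=9)
  i=9: ✓ (rhs at j=9)
  i=10: ✗ (lhs fails at k=10 before rhs at j=11)
  i=11: ✓ (rhs at j=11)
Positions where it holds: {2, 7, 9, 11} → 4.

4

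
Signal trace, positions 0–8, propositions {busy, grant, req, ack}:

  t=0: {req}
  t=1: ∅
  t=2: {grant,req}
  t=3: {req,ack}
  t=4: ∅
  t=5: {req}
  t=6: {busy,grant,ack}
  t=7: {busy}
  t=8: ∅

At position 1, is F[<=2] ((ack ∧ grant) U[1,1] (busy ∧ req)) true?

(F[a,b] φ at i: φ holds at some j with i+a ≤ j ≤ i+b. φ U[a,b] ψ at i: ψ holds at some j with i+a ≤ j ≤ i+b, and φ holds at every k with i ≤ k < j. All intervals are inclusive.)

Does not hold

Check ((ack ∧ grant) U[1,1] (busy ∧ req)) at each j in [1,3]:
  j=1: fails
  j=2: fails
  j=3: fails
No position in the window satisfies it → formula fails.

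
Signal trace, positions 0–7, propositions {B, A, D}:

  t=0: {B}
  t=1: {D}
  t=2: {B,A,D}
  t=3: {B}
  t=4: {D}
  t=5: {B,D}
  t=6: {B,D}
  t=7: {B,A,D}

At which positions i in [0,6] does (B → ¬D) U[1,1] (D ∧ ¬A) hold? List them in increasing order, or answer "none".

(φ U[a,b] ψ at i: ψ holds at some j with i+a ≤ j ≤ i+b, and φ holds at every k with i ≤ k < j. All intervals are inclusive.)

0, 3, 4

Evaluate at each i in [0,6]:
  i=0: ✓ (rhs at j=1; lhs holds on [0,0])
  i=1: ✗ (no rhs in [2,2])
  i=2: ✗ (no rhs in [3,3])
  i=3: ✓ (rhs at j=4; lhs holds on [3,3])
  i=4: ✓ (rhs at j=5; lhs holds on [4,4])
  i=5: ✗ (lhs fails at k=5 before rhs at j=6)
  i=6: ✗ (no rhs in [7,7])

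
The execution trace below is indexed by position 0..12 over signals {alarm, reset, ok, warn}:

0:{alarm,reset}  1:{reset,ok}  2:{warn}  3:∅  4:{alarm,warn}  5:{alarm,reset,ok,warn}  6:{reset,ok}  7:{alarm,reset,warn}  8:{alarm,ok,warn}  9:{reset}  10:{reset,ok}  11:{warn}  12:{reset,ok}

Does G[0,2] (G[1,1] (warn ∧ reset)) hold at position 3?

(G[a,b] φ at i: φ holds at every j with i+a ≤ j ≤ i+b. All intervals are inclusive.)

False

Check G[1,1] (warn ∧ reset) at every j in [3,5]:
  j=3: fails at 4
  j=4: holds on [5,5]
  j=5: fails at 6
Fails at j=3 → formula fails.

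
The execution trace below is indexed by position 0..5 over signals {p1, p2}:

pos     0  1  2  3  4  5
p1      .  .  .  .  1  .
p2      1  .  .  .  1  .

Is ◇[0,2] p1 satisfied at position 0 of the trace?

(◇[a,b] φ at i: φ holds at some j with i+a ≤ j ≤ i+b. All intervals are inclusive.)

No

Check p1 at each j in [0,2]:
  j=0: false
  j=1: false
  j=2: false
No position in the window satisfies it → formula fails.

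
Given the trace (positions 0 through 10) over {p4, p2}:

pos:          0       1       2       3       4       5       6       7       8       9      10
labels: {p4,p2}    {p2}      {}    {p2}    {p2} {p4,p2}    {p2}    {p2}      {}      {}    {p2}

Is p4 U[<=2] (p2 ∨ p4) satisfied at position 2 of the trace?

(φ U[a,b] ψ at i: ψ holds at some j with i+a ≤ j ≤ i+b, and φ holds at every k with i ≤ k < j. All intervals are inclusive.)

Need some j in [2,4] with (p2 ∨ p4), and p4 at every k in [2,j-1].
  j=2: (p2 ∨ p4) false.
  j=3: (p2 ∨ p4) holds, but p4 fails at k=2 → not this j.
  j=4: (p2 ∨ p4) holds, but p4 fails at k=2 → not this j.
No j in the window works → until fails.

No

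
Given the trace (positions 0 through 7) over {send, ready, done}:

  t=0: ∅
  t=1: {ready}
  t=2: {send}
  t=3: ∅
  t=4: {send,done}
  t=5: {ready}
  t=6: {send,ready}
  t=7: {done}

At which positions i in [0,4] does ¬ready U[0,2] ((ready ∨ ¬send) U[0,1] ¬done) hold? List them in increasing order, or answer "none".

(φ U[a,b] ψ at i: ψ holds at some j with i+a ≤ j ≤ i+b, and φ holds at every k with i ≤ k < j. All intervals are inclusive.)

0, 1, 2, 3, 4

Evaluate at each i in [0,4]:
  i=0: ✓ (rhs at j=0)
  i=1: ✓ (rhs at j=1)
  i=2: ✓ (rhs at j=2)
  i=3: ✓ (rhs at j=3)
  i=4: ✓ (rhs at j=5; lhs holds on [4,4])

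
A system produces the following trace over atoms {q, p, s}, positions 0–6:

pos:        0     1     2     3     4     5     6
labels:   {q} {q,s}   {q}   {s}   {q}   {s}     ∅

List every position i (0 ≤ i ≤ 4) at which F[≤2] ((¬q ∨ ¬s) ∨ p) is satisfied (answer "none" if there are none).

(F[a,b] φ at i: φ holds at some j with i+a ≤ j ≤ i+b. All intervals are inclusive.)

Evaluate at each i in [0,4]:
  i=0: ✓ (witness j=0)
  i=1: ✓ (witness j=2)
  i=2: ✓ (witness j=2)
  i=3: ✓ (witness j=3)
  i=4: ✓ (witness j=4)

0, 1, 2, 3, 4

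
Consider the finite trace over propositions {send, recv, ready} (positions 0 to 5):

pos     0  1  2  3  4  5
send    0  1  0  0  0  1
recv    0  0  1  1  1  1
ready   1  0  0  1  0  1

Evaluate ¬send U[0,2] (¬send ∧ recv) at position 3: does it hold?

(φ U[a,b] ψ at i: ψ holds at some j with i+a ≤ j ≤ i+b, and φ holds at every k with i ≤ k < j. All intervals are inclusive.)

Yes

Need some j in [3,5] with (¬send ∧ recv), and ¬send at every k in [3,j-1].
  j=3: (¬send ∧ recv) holds; no prefix to check → satisfied.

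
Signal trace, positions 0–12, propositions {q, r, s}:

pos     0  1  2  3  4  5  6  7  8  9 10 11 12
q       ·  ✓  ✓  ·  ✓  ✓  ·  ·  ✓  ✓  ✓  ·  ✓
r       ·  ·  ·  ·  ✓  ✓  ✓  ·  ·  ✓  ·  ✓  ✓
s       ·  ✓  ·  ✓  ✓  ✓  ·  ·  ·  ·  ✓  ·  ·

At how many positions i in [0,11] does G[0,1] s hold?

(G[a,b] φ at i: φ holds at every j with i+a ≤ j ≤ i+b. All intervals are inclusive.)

2

Evaluate at each i in [0,11]:
  i=0: ✗ (fails at j=0)
  i=1: ✗ (fails at j=2)
  i=2: ✗ (fails at j=2)
  i=3: ✓ (all of [3,4])
  i=4: ✓ (all of [4,5])
  i=5: ✗ (fails at j=6)
  i=6: ✗ (fails at j=6)
  i=7: ✗ (fails at j=7)
  i=8: ✗ (fails at j=8)
  i=9: ✗ (fails at j=9)
  i=10: ✗ (fails at j=11)
  i=11: ✗ (fails at j=11)
Positions where it holds: {3, 4} → 2.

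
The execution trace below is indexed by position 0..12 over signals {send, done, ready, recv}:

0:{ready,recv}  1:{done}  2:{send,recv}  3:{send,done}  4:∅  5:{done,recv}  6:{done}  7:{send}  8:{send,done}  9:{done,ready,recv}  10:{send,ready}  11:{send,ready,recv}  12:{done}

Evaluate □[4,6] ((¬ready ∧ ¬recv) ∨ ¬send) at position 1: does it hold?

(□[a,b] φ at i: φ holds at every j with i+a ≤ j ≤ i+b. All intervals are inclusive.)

Check ((¬ready ∧ ¬recv) ∨ ¬send) at every j in [5,7]:
  j=5: true
  j=6: true
  j=7: true
All positions satisfy it → formula holds.

True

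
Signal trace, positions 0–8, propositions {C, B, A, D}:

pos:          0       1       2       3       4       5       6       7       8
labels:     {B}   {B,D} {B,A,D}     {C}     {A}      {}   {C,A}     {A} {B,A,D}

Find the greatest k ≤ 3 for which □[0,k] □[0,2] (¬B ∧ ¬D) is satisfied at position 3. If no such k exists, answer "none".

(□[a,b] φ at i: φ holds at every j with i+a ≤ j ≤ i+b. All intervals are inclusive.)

2

□[0,2] (¬B ∧ ¬D) must hold from j=3 onward; find where it first fails.
  j=3: holds
  j=4: holds
  j=5: holds
  j=6: fails
Holds on [3,5], so largest k = 2.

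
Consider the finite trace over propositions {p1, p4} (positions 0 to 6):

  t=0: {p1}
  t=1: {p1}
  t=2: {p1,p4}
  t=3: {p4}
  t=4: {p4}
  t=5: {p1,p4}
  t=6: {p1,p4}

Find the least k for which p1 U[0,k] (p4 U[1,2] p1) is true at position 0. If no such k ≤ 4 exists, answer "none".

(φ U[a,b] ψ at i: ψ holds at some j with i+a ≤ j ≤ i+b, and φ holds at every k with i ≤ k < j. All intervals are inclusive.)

Need earliest j ≥ 0 with (p4 U[1,2] p1), and p1 at every k in [0,j-1].
  j=0: rhs fails.
  j=1: rhs fails.
  j=2: rhs fails.
  j=3: rhs holds; lhs holds on [0,2]. k = 3.

3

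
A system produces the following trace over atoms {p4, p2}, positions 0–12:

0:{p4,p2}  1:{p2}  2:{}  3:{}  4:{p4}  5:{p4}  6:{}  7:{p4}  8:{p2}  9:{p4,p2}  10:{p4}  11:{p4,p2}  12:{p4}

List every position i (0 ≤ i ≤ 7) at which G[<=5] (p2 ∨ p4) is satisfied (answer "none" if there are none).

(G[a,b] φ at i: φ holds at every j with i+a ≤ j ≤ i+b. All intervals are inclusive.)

Evaluate at each i in [0,7]:
  i=0: ✗ (fails at j=2)
  i=1: ✗ (fails at j=2)
  i=2: ✗ (fails at j=2)
  i=3: ✗ (fails at j=3)
  i=4: ✗ (fails at j=6)
  i=5: ✗ (fails at j=6)
  i=6: ✗ (fails at j=6)
  i=7: ✓ (all of [7,12])

7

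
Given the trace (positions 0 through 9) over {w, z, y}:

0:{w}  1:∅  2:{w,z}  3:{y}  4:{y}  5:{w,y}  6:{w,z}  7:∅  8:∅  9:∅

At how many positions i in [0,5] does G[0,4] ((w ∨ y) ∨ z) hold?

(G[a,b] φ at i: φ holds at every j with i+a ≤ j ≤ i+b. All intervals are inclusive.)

1

Evaluate at each i in [0,5]:
  i=0: ✗ (fails at j=1)
  i=1: ✗ (fails at j=1)
  i=2: ✓ (all of [2,6])
  i=3: ✗ (fails at j=7)
  i=4: ✗ (fails at j=7)
  i=5: ✗ (fails at j=7)
Positions where it holds: {2} → 1.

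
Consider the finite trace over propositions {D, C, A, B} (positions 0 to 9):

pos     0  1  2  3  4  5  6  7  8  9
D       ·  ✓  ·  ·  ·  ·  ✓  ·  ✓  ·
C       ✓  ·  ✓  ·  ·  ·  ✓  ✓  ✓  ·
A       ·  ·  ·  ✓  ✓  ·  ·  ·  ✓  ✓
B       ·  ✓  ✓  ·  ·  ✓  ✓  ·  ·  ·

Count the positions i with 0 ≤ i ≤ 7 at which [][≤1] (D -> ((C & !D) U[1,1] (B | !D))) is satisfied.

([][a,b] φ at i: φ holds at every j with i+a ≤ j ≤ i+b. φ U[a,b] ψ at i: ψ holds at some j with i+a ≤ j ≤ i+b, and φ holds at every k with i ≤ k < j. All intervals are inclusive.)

3

Evaluate at each i in [0,7]:
  i=0: ✗ (fails at j=1)
  i=1: ✗ (fails at j=1)
  i=2: ✓ (all of [2,3])
  i=3: ✓ (all of [3,4])
  i=4: ✓ (all of [4,5])
  i=5: ✗ (fails at j=6)
  i=6: ✗ (fails at j=6)
  i=7: ✗ (fails at j=8)
Positions where it holds: {2, 3, 4} → 3.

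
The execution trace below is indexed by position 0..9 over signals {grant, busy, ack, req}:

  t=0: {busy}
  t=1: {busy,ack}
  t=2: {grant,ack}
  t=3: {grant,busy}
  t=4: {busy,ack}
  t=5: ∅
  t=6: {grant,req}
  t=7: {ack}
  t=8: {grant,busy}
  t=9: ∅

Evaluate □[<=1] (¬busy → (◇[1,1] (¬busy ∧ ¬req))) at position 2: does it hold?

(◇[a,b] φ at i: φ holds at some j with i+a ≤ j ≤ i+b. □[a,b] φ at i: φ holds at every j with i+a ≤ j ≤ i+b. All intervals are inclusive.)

Does not hold

Check (¬busy → (◇[1,1] (¬busy ∧ ¬req))) at every j in [2,3]:
  j=2: antecedent true; consequent fails (none in [3,3]) → ✗
  j=3: antecedent false → ✓
Fails at j=2 → formula fails.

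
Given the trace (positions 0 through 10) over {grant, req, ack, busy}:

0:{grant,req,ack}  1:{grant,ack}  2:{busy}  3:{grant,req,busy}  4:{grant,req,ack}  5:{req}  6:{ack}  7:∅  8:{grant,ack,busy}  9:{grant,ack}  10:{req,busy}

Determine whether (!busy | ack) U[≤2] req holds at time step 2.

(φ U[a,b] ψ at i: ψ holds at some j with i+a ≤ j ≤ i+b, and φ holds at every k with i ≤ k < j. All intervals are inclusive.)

False

Need some j in [2,4] with req, and (!busy | ack) at every k in [2,j-1].
  j=2: req false.
  j=3: req holds, but (!busy | ack) fails at k=2 → not this j.
  j=4: req holds, but (!busy | ack) fails at k=2 → not this j.
No j in the window works → until fails.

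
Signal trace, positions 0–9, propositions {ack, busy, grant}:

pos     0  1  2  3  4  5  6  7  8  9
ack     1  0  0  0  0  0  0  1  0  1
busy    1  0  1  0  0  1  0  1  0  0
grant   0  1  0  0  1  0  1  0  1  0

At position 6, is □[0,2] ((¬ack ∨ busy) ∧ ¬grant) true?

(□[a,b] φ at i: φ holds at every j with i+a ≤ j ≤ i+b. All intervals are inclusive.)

Does not hold

Check ((¬ack ∨ busy) ∧ ¬grant) at every j in [6,8]:
  j=6: false
  j=7: true
  j=8: false
Fails at j=6 → formula fails.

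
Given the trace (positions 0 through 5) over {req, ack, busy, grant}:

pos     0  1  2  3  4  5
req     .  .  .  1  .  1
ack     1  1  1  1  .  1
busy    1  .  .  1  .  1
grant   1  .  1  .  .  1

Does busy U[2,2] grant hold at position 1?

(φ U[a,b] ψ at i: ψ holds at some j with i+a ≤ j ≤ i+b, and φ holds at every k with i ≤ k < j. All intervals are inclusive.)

No

Need some j in [3,3] with grant, and busy at every k in [1,j-1].
  j=3: grant false.
No j in the window works → until fails.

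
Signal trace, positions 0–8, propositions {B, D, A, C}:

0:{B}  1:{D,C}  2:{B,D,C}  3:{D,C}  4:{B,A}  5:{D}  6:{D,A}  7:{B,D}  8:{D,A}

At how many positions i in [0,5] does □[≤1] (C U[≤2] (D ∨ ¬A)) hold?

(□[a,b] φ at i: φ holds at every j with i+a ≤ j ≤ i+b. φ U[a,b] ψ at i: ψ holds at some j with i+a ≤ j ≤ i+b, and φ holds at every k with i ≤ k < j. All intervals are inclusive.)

4

Evaluate at each i in [0,5]:
  i=0: ✓ (all of [0,1])
  i=1: ✓ (all of [1,2])
  i=2: ✓ (all of [2,3])
  i=3: ✗ (fails at j=4)
  i=4: ✗ (fails at j=4)
  i=5: ✓ (all of [5,6])
Positions where it holds: {0, 1, 2, 5} → 4.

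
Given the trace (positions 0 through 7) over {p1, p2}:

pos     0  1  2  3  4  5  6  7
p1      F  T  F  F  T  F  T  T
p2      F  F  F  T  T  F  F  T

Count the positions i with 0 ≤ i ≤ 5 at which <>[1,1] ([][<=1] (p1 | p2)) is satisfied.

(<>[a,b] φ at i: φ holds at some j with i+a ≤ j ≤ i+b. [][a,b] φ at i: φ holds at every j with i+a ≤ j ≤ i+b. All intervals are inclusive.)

2

Evaluate at each i in [0,5]:
  i=0: ✗ (none in [1,1])
  i=1: ✗ (none in [2,2])
  i=2: ✓ (witness j=3)
  i=3: ✗ (none in [4,4])
  i=4: ✗ (none in [5,5])
  i=5: ✓ (witness j=6)
Positions where it holds: {2, 5} → 2.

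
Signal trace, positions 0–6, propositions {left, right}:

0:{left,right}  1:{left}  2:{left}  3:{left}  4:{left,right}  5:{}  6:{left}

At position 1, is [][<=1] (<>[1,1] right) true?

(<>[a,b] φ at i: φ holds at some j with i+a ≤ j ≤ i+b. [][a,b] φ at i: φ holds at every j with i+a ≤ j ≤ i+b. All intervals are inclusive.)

Does not hold

Check <>[1,1] right at every j in [1,2]:
  j=1: fails (none in [2,2])
  j=2: fails (none in [3,3])
Fails at j=1 → formula fails.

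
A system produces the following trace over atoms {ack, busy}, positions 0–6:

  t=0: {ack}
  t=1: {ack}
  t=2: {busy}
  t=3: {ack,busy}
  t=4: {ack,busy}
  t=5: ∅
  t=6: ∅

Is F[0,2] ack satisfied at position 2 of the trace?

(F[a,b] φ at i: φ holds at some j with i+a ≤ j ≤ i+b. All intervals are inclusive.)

True

Check ack at each j in [2,4]:
  j=2: false
  j=3: true
  j=4: true
Found at j=3 → formula holds.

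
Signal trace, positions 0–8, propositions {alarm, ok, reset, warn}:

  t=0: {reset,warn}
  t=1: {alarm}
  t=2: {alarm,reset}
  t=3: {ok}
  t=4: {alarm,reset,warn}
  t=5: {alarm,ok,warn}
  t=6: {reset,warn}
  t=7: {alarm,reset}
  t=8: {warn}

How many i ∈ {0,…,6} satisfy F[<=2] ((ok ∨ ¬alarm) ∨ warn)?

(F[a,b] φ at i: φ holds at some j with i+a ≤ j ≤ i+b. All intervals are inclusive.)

Evaluate at each i in [0,6]:
  i=0: ✓ (witness j=0)
  i=1: ✓ (witness j=3)
  i=2: ✓ (witness j=3)
  i=3: ✓ (witness j=3)
  i=4: ✓ (witness j=4)
  i=5: ✓ (witness j=5)
  i=6: ✓ (witness j=6)
Positions where it holds: {0, 1, 2, 3, 4, 5, 6} → 7.

7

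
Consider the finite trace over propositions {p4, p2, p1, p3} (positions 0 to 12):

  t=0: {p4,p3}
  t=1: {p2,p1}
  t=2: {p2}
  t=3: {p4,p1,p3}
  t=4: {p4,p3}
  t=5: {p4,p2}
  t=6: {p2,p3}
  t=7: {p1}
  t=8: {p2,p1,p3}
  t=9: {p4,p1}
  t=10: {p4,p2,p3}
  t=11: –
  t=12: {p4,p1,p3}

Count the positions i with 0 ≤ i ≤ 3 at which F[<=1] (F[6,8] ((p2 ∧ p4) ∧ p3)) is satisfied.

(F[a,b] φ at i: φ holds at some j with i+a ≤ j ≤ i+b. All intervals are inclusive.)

Evaluate at each i in [0,3]:
  i=0: ✗ (none in [0,1])
  i=1: ✓ (witness j=2)
  i=2: ✓ (witness j=2)
  i=3: ✓ (witness j=3)
Positions where it holds: {1, 2, 3} → 3.

3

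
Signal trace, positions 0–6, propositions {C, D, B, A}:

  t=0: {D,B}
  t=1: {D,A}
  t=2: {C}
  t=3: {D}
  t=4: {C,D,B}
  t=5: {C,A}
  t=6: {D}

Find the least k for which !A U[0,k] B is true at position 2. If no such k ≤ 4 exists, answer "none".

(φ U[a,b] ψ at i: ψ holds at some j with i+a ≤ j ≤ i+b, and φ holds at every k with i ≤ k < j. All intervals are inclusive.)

2

Need earliest j ≥ 2 with B, and !A at every k in [2,j-1].
  j=2: rhs fails.
  j=3: rhs fails.
  j=4: rhs holds; lhs holds on [2,3]. k = 2.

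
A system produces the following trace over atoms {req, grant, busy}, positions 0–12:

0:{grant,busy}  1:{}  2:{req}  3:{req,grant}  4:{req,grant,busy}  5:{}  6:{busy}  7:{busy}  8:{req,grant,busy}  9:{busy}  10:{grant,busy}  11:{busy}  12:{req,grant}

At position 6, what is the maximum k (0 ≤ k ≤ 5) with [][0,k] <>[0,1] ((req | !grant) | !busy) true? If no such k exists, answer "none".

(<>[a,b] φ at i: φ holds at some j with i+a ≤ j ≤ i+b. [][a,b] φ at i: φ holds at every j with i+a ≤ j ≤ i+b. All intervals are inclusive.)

<>[0,1] ((req | !grant) | !busy) must hold from j=6 onward; find where it first fails.
  j=6: holds
  j=7: holds
  j=8: holds
  j=9: holds
  j=10: holds
  j=11: holds
Holds through j=11; largest k = 5.

5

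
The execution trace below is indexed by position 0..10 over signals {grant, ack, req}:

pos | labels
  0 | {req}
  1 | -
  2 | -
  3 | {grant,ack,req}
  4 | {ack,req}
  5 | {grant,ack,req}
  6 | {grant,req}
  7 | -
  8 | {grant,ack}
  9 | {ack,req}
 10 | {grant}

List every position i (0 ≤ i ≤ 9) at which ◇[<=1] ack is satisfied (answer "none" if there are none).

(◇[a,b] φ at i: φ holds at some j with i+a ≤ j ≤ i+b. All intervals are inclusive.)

Evaluate at each i in [0,9]:
  i=0: ✗ (none in [0,1])
  i=1: ✗ (none in [1,2])
  i=2: ✓ (witness j=3)
  i=3: ✓ (witness j=3)
  i=4: ✓ (witness j=4)
  i=5: ✓ (witness j=5)
  i=6: ✗ (none in [6,7])
  i=7: ✓ (witness j=8)
  i=8: ✓ (witness j=8)
  i=9: ✓ (witness j=9)

2, 3, 4, 5, 7, 8, 9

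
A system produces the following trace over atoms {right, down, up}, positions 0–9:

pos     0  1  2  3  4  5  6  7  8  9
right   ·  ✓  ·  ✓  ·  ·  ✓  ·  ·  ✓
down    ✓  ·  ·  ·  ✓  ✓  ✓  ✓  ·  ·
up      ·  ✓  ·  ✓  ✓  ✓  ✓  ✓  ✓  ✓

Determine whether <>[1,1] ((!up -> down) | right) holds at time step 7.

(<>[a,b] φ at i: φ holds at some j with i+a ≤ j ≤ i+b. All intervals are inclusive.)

Holds

Check ((!up -> down) | right) at each j in [8,8]:
  j=8: true
Found at j=8 → formula holds.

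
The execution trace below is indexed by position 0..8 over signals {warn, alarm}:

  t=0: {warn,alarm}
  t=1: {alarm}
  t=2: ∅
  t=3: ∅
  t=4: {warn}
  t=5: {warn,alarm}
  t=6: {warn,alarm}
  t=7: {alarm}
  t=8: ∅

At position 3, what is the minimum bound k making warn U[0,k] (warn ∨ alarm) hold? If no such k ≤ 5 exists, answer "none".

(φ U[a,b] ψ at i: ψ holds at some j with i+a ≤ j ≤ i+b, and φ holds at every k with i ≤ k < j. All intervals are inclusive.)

none

Need earliest j ≥ 3 with (warn ∨ alarm), and warn at every k in [3,j-1].
  j=3: rhs fails.
  j=4: rhs holds but lhs fails at k=3.
  j=5: rhs holds but lhs fails at k=3.
  j=6: rhs holds but lhs fails at k=3.
  j=7: rhs holds but lhs fails at k=3.
  j=8: rhs fails.
No witness within the range → none.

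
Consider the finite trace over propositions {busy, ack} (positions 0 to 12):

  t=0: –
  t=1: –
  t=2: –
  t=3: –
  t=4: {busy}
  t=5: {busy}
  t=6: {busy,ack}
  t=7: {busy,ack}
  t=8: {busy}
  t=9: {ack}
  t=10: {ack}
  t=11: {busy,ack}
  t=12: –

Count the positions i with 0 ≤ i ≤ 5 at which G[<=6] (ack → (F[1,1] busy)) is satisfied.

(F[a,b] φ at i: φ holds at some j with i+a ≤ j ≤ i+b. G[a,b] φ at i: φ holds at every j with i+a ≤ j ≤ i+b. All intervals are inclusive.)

Evaluate at each i in [0,5]:
  i=0: ✓ (all of [0,6])
  i=1: ✓ (all of [1,7])
  i=2: ✓ (all of [2,8])
  i=3: ✗ (fails at j=9)
  i=4: ✗ (fails at j=9)
  i=5: ✗ (fails at j=9)
Positions where it holds: {0, 1, 2} → 3.

3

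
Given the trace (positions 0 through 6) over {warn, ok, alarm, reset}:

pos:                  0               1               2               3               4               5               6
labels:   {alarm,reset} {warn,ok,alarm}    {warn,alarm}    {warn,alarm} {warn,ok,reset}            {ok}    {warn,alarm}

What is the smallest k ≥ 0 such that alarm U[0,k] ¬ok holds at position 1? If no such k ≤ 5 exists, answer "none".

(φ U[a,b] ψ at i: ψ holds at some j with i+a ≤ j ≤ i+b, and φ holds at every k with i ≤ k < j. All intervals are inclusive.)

Need earliest j ≥ 1 with ¬ok, and alarm at every k in [1,j-1].
  j=1: rhs fails.
  j=2: rhs holds; lhs holds on [1,1]. k = 1.

1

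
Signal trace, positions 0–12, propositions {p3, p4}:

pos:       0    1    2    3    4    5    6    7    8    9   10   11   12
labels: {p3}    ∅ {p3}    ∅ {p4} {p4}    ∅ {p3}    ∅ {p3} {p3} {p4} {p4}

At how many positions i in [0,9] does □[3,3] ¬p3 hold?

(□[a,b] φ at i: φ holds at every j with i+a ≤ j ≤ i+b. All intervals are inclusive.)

7

Evaluate at each i in [0,9]:
  i=0: ✓ (all of [3,3])
  i=1: ✓ (all of [4,4])
  i=2: ✓ (all of [5,5])
  i=3: ✓ (all of [6,6])
  i=4: ✗ (fails at j=7)
  i=5: ✓ (all of [8,8])
  i=6: ✗ (fails at j=9)
  i=7: ✗ (fails at j=10)
  i=8: ✓ (all of [11,11])
  i=9: ✓ (all of [12,12])
Positions where it holds: {0, 1, 2, 3, 5, 8, 9} → 7.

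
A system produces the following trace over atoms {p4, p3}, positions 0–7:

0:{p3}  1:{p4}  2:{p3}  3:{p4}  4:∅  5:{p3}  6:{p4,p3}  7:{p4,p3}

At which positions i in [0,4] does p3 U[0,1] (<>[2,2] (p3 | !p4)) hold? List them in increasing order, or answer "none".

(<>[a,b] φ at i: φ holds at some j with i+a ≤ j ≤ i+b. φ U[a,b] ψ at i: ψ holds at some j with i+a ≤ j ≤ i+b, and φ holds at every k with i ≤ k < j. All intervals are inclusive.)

Evaluate at each i in [0,4]:
  i=0: ✓ (rhs at j=0)
  i=1: ✗ (lhs fails at k=1 before rhs at j=2)
  i=2: ✓ (rhs at j=2)
  i=3: ✓ (rhs at j=3)
  i=4: ✓ (rhs at j=4)

0, 2, 3, 4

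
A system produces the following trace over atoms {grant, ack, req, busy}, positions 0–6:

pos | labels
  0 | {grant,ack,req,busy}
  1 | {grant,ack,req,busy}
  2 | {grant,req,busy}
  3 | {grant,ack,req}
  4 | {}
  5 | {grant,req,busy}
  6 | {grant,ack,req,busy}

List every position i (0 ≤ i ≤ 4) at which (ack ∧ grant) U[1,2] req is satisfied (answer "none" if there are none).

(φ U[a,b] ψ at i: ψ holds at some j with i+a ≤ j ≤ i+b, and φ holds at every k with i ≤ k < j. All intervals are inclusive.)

Evaluate at each i in [0,4]:
  i=0: ✓ (rhs at j=1; lhs holds on [0,0])
  i=1: ✓ (rhs at j=2; lhs holds on [1,1])
  i=2: ✗ (lhs fails at k=2 before rhs at j=3)
  i=3: ✗ (lhs fails at k=4 before rhs at j=5)
  i=4: ✗ (lhs fails at k=4 before rhs at j=5)

0, 1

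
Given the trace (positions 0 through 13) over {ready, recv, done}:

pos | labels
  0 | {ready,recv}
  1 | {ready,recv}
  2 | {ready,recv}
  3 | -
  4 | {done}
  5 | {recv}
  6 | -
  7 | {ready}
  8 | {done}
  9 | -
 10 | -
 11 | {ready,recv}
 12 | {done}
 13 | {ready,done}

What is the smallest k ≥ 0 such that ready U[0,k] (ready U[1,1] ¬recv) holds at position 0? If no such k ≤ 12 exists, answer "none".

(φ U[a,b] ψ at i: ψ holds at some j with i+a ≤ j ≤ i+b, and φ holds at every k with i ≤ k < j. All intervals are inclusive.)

2

Need earliest j ≥ 0 with (ready U[1,1] ¬recv), and ready at every k in [0,j-1].
  j=0: rhs fails.
  j=1: rhs fails.
  j=2: rhs holds; lhs holds on [0,1]. k = 2.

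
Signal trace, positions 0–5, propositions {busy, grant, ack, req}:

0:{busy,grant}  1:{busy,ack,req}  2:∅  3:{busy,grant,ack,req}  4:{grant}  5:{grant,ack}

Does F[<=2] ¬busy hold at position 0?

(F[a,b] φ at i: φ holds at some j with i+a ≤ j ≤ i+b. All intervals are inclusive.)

Check ¬busy at each j in [0,2]:
  j=0: false
  j=1: false
  j=2: true
Found at j=2 → formula holds.

True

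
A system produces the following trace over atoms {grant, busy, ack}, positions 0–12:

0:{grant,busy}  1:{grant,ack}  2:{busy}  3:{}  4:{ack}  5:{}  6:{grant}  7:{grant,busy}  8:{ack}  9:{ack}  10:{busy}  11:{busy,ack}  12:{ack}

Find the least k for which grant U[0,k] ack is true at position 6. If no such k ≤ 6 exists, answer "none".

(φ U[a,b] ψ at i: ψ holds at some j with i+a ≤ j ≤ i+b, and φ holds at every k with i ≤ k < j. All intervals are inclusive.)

Need earliest j ≥ 6 with ack, and grant at every k in [6,j-1].
  j=6: rhs fails.
  j=7: rhs fails.
  j=8: rhs holds; lhs holds on [6,7]. k = 2.

2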